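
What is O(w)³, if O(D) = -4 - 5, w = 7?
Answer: -729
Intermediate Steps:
O(D) = -9
O(w)³ = (-9)³ = -729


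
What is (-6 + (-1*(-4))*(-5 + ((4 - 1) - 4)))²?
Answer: 900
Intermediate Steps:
(-6 + (-1*(-4))*(-5 + ((4 - 1) - 4)))² = (-6 + 4*(-5 + (3 - 4)))² = (-6 + 4*(-5 - 1))² = (-6 + 4*(-6))² = (-6 - 24)² = (-30)² = 900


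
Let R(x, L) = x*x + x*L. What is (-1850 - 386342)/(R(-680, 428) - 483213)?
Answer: 388192/311853 ≈ 1.2448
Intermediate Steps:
R(x, L) = x² + L*x
(-1850 - 386342)/(R(-680, 428) - 483213) = (-1850 - 386342)/(-680*(428 - 680) - 483213) = -388192/(-680*(-252) - 483213) = -388192/(171360 - 483213) = -388192/(-311853) = -388192*(-1/311853) = 388192/311853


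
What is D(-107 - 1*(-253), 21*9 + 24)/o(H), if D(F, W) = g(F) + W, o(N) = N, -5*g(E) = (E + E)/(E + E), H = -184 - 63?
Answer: -56/65 ≈ -0.86154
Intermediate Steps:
H = -247
g(E) = -⅕ (g(E) = -(E + E)/(5*(E + E)) = -2*E/(5*(2*E)) = -2*E*1/(2*E)/5 = -⅕*1 = -⅕)
D(F, W) = -⅕ + W
D(-107 - 1*(-253), 21*9 + 24)/o(H) = (-⅕ + (21*9 + 24))/(-247) = (-⅕ + (189 + 24))*(-1/247) = (-⅕ + 213)*(-1/247) = (1064/5)*(-1/247) = -56/65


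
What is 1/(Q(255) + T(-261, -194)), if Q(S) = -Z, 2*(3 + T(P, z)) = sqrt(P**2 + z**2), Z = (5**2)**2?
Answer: -2512/1471779 - 2*sqrt(105757)/1471779 ≈ -0.0021487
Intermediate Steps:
Z = 625 (Z = 25**2 = 625)
T(P, z) = -3 + sqrt(P**2 + z**2)/2
Q(S) = -625 (Q(S) = -1*625 = -625)
1/(Q(255) + T(-261, -194)) = 1/(-625 + (-3 + sqrt((-261)**2 + (-194)**2)/2)) = 1/(-625 + (-3 + sqrt(68121 + 37636)/2)) = 1/(-625 + (-3 + sqrt(105757)/2)) = 1/(-628 + sqrt(105757)/2)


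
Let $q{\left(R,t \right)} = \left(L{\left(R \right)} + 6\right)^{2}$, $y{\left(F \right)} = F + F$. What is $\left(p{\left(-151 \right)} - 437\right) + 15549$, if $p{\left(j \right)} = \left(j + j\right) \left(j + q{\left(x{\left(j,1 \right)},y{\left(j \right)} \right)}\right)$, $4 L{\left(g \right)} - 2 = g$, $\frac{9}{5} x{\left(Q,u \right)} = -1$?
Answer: $\frac{31424081}{648} \approx 48494.0$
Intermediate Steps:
$x{\left(Q,u \right)} = - \frac{5}{9}$ ($x{\left(Q,u \right)} = \frac{5}{9} \left(-1\right) = - \frac{5}{9}$)
$y{\left(F \right)} = 2 F$
$L{\left(g \right)} = \frac{1}{2} + \frac{g}{4}$
$q{\left(R,t \right)} = \left(\frac{13}{2} + \frac{R}{4}\right)^{2}$ ($q{\left(R,t \right)} = \left(\left(\frac{1}{2} + \frac{R}{4}\right) + 6\right)^{2} = \left(\frac{13}{2} + \frac{R}{4}\right)^{2}$)
$p{\left(j \right)} = 2 j \left(\frac{52441}{1296} + j\right)$ ($p{\left(j \right)} = \left(j + j\right) \left(j + \frac{\left(26 - \frac{5}{9}\right)^{2}}{16}\right) = 2 j \left(j + \frac{\left(\frac{229}{9}\right)^{2}}{16}\right) = 2 j \left(j + \frac{1}{16} \cdot \frac{52441}{81}\right) = 2 j \left(j + \frac{52441}{1296}\right) = 2 j \left(\frac{52441}{1296} + j\right)$)
$\left(p{\left(-151 \right)} - 437\right) + 15549 = \left(\frac{1}{648} \left(-151\right) \left(52441 + 1296 \left(-151\right)\right) - 437\right) + 15549 = \left(\frac{1}{648} \left(-151\right) \left(52441 - 195696\right) - 437\right) + 15549 = \left(\frac{1}{648} \left(-151\right) \left(-143255\right) - 437\right) + 15549 = \left(\frac{21631505}{648} - 437\right) + 15549 = \frac{21348329}{648} + 15549 = \frac{31424081}{648}$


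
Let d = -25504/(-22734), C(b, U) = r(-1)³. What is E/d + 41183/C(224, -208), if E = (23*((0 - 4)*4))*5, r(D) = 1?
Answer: 31515646/797 ≈ 39543.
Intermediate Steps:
C(b, U) = 1 (C(b, U) = 1³ = 1)
d = 12752/11367 (d = -25504*(-1/22734) = 12752/11367 ≈ 1.1218)
E = -1840 (E = (23*(-4*4))*5 = (23*(-16))*5 = -368*5 = -1840)
E/d + 41183/C(224, -208) = -1840/12752/11367 + 41183/1 = -1840*11367/12752 + 41183*1 = -1307205/797 + 41183 = 31515646/797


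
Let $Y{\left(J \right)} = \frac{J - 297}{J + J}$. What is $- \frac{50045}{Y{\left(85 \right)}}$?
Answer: $\frac{4253825}{106} \approx 40130.0$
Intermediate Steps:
$Y{\left(J \right)} = \frac{-297 + J}{2 J}$ ($Y{\left(J \right)} = \frac{J - 297}{2 J} = \left(-297 + J\right) \frac{1}{2 J} = \frac{-297 + J}{2 J}$)
$- \frac{50045}{Y{\left(85 \right)}} = - \frac{50045}{\frac{1}{2} \cdot \frac{1}{85} \left(-297 + 85\right)} = - \frac{50045}{\frac{1}{2} \cdot \frac{1}{85} \left(-212\right)} = - \frac{50045}{- \frac{106}{85}} = \left(-50045\right) \left(- \frac{85}{106}\right) = \frac{4253825}{106}$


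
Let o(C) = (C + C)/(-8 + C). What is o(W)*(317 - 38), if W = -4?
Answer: 186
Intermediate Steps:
o(C) = 2*C/(-8 + C) (o(C) = (2*C)/(-8 + C) = 2*C/(-8 + C))
o(W)*(317 - 38) = (2*(-4)/(-8 - 4))*(317 - 38) = (2*(-4)/(-12))*279 = (2*(-4)*(-1/12))*279 = (⅔)*279 = 186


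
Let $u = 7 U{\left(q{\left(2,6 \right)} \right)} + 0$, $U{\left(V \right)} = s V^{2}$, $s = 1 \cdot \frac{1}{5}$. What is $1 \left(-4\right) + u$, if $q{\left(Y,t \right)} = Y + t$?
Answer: $\frac{428}{5} \approx 85.6$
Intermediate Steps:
$s = \frac{1}{5}$ ($s = 1 \cdot \frac{1}{5} = \frac{1}{5} \approx 0.2$)
$U{\left(V \right)} = \frac{V^{2}}{5}$
$u = \frac{448}{5}$ ($u = 7 \frac{\left(2 + 6\right)^{2}}{5} + 0 = 7 \frac{8^{2}}{5} + 0 = 7 \cdot \frac{1}{5} \cdot 64 + 0 = 7 \cdot \frac{64}{5} + 0 = \frac{448}{5} + 0 = \frac{448}{5} \approx 89.6$)
$1 \left(-4\right) + u = 1 \left(-4\right) + \frac{448}{5} = -4 + \frac{448}{5} = \frac{428}{5}$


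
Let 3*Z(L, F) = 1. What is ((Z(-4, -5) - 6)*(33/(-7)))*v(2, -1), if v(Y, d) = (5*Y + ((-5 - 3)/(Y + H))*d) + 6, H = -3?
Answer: 1496/7 ≈ 213.71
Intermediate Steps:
Z(L, F) = 1/3 (Z(L, F) = (1/3)*1 = 1/3)
v(Y, d) = 6 + 5*Y - 8*d/(-3 + Y) (v(Y, d) = (5*Y + ((-5 - 3)/(Y - 3))*d) + 6 = (5*Y + (-8/(-3 + Y))*d) + 6 = (5*Y - 8*d/(-3 + Y)) + 6 = 6 + 5*Y - 8*d/(-3 + Y))
((Z(-4, -5) - 6)*(33/(-7)))*v(2, -1) = ((1/3 - 6)*(33/(-7)))*((-18 - 9*2 - 8*(-1) + 5*2**2)/(-3 + 2)) = (-187*(-1)/7)*((-18 - 18 + 8 + 5*4)/(-1)) = (-17/3*(-33/7))*(-(-18 - 18 + 8 + 20)) = 187*(-1*(-8))/7 = (187/7)*8 = 1496/7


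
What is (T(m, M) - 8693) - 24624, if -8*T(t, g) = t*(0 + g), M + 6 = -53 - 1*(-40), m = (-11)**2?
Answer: -264237/8 ≈ -33030.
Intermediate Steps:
m = 121
M = -19 (M = -6 + (-53 - 1*(-40)) = -6 + (-53 + 40) = -6 - 13 = -19)
T(t, g) = -g*t/8 (T(t, g) = -t*(0 + g)/8 = -t*g/8 = -g*t/8)
(T(m, M) - 8693) - 24624 = (-1/8*(-19)*121 - 8693) - 24624 = (2299/8 - 8693) - 24624 = -67245/8 - 24624 = -264237/8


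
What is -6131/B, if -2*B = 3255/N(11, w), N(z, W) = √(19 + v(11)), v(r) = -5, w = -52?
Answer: 12262*√14/3255 ≈ 14.095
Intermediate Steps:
N(z, W) = √14 (N(z, W) = √(19 - 5) = √14)
B = -465*√14/4 (B = -3255/(2*(√14)) = -3255*√14/14/2 = -465*√14/4 ≈ -434.97)
-6131/B = -6131*(-2*√14/3255) = -(-12262)*√14/3255 = 12262*√14/3255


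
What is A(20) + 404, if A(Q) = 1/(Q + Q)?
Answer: 16161/40 ≈ 404.02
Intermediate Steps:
A(Q) = 1/(2*Q)
A(20) + 404 = (1/2)/20 + 404 = (1/2)*(1/20) + 404 = 1/40 + 404 = 16161/40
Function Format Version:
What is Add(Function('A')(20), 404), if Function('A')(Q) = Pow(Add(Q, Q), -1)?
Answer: Rational(16161, 40) ≈ 404.02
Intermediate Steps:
Function('A')(Q) = Mul(Rational(1, 2), Pow(Q, -1)) (Function('A')(Q) = Pow(Mul(2, Q), -1) = Mul(Rational(1, 2), Pow(Q, -1)))
Add(Function('A')(20), 404) = Add(Mul(Rational(1, 2), Pow(20, -1)), 404) = Add(Mul(Rational(1, 2), Rational(1, 20)), 404) = Add(Rational(1, 40), 404) = Rational(16161, 40)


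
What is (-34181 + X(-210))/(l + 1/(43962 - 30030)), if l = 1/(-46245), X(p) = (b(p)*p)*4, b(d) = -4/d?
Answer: -7344208590660/10771 ≈ -6.8185e+8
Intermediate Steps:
X(p) = -16 (X(p) = ((-4/p)*p)*4 = -4*4 = -16)
l = -1/46245 ≈ -2.1624e-5
(-34181 + X(-210))/(l + 1/(43962 - 30030)) = (-34181 - 16)/(-1/46245 + 1/(43962 - 30030)) = -34197/(-1/46245 + 1/13932) = -34197/10771/214761780 = -34197*214761780/10771 = -7344208590660/10771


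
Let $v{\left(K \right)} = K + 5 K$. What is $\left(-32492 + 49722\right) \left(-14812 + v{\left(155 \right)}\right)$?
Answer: $-239186860$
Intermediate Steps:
$v{\left(K \right)} = 6 K$
$\left(-32492 + 49722\right) \left(-14812 + v{\left(155 \right)}\right) = \left(-32492 + 49722\right) \left(-14812 + 6 \cdot 155\right) = 17230 \left(-14812 + 930\right) = 17230 \left(-13882\right) = -239186860$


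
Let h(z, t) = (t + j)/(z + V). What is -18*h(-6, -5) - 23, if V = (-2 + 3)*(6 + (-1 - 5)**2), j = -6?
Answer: -35/2 ≈ -17.500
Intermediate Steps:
V = 42 (V = 1*(6 + (-6)**2) = 1*(6 + 36) = 1*42 = 42)
h(z, t) = (-6 + t)/(42 + z) (h(z, t) = (t - 6)/(z + 42) = (-6 + t)/(42 + z))
-18*h(-6, -5) - 23 = -18*(-6 - 5)/(42 - 6) - 23 = -18*(-11)/36 - 23 = -(-11)/2 - 23 = -18*(-11/36) - 23 = 11/2 - 23 = -35/2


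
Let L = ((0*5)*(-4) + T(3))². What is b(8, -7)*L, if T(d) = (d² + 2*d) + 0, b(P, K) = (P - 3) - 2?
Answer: 675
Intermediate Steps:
b(P, K) = -5 + P (b(P, K) = (-3 + P) - 2 = -5 + P)
T(d) = d² + 2*d
L = 225 (L = ((0*5)*(-4) + 3*(2 + 3))² = (0*(-4) + 3*5)² = (0 + 15)² = 15² = 225)
b(8, -7)*L = (-5 + 8)*225 = 3*225 = 675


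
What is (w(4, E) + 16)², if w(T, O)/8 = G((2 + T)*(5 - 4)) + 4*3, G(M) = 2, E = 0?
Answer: 16384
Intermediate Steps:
w(T, O) = 112 (w(T, O) = 8*(2 + 4*3) = 8*(2 + 12) = 8*14 = 112)
(w(4, E) + 16)² = (112 + 16)² = 128² = 16384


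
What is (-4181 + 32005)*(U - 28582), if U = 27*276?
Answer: -587921120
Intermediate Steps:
U = 7452
(-4181 + 32005)*(U - 28582) = (-4181 + 32005)*(7452 - 28582) = 27824*(-21130) = -587921120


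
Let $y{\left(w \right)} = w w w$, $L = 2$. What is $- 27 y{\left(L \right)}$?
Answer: $-216$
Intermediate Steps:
$y{\left(w \right)} = w^{3}$ ($y{\left(w \right)} = w^{2} w = w^{3}$)
$- 27 y{\left(L \right)} = - 27 \cdot 2^{3} = \left(-27\right) 8 = -216$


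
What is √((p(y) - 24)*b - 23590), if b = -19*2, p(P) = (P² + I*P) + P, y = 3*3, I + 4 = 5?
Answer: 2*I*√6610 ≈ 162.6*I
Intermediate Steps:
I = 1 (I = -4 + 5 = 1)
y = 9
p(P) = P² + 2*P (p(P) = (P² + 1*P) + P = (P² + P) + P = (P + P²) + P = P² + 2*P)
b = -38
√((p(y) - 24)*b - 23590) = √((9*(2 + 9) - 24)*(-38) - 23590) = √((9*11 - 24)*(-38) - 23590) = √((99 - 24)*(-38) - 23590) = √(75*(-38) - 23590) = √(-2850 - 23590) = √(-26440) = 2*I*√6610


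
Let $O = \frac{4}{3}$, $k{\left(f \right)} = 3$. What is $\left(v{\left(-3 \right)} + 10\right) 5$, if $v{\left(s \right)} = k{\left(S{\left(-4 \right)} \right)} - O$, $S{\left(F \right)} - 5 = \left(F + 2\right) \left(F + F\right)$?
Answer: $\frac{175}{3} \approx 58.333$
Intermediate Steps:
$S{\left(F \right)} = 5 + 2 F \left(2 + F\right)$ ($S{\left(F \right)} = 5 + \left(F + 2\right) \left(F + F\right) = 5 + \left(2 + F\right) 2 F = 5 + 2 F \left(2 + F\right)$)
$O = \frac{4}{3}$ ($O = 4 \cdot \frac{1}{3} = \frac{4}{3} \approx 1.3333$)
$v{\left(s \right)} = \frac{5}{3}$ ($v{\left(s \right)} = 3 - \frac{4}{3} = \frac{5}{3}$)
$\left(v{\left(-3 \right)} + 10\right) 5 = \left(\frac{5}{3} + 10\right) 5 = \frac{35}{3} \cdot 5 = \frac{175}{3}$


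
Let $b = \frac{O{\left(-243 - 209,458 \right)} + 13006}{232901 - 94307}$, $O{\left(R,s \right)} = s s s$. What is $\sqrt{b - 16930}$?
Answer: $\frac{i \sqrt{8663324230783}}{23099} \approx 127.42 i$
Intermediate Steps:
$O{\left(R,s \right)} = s^{3}$ ($O{\left(R,s \right)} = s^{2} s = s^{3}$)
$b = \frac{16014153}{23099}$ ($b = \frac{458^{3} + 13006}{232901 - 94307} = \frac{96071912 + 13006}{138594} = 96084918 \cdot \frac{1}{138594} = \frac{16014153}{23099} \approx 693.28$)
$\sqrt{b - 16930} = \sqrt{\frac{16014153}{23099} - 16930} = \sqrt{- \frac{375051917}{23099}} = \frac{i \sqrt{8663324230783}}{23099}$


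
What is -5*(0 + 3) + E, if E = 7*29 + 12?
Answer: 200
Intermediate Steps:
E = 215 (E = 203 + 12 = 215)
-5*(0 + 3) + E = -5*(0 + 3) + 215 = -5*3 + 215 = -15 + 215 = 200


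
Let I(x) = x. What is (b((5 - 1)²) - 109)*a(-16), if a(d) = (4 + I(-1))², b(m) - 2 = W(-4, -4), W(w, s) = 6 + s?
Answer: -945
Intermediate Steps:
b(m) = 4 (b(m) = 2 + (6 - 4) = 2 + 2 = 4)
a(d) = 9 (a(d) = (4 - 1)² = 3² = 9)
(b((5 - 1)²) - 109)*a(-16) = (4 - 109)*9 = -105*9 = -945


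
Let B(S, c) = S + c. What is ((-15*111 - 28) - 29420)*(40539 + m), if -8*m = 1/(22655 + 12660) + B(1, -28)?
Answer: -44546161361949/35315 ≈ -1.2614e+9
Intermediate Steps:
m = 119188/35315 (m = -(1/(22655 + 12660) + (1 - 28))/8 = -(1/35315 - 27)/8 = -⅛*(-953504/35315) = 119188/35315 ≈ 3.3750)
((-15*111 - 28) - 29420)*(40539 + m) = ((-15*111 - 28) - 29420)*(40539 + 119188/35315) = ((-1665 - 28) - 29420)*(1431753973/35315) = (-1693 - 29420)*(1431753973/35315) = -31113*1431753973/35315 = -44546161361949/35315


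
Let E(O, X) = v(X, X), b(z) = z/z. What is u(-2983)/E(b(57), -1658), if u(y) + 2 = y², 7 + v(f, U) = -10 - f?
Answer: 8898287/1641 ≈ 5422.5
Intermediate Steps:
v(f, U) = -17 - f (v(f, U) = -7 + (-10 - f) = -17 - f)
b(z) = 1
u(y) = -2 + y²
E(O, X) = -17 - X
u(-2983)/E(b(57), -1658) = (-2 + (-2983)²)/(-17 - 1*(-1658)) = (-2 + 8898289)/(-17 + 1658) = 8898287/1641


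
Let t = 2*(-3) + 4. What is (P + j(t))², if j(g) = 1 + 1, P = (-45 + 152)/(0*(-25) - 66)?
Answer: 625/4356 ≈ 0.14348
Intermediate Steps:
t = -2 (t = -6 + 4 = -2)
P = -107/66 (P = 107/(0 - 66) = 107/(-66) = 107*(-1/66) = -107/66 ≈ -1.6212)
j(g) = 2
(P + j(t))² = (-107/66 + 2)² = (25/66)² = 625/4356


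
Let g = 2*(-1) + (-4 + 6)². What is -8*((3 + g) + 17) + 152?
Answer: -24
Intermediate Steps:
g = 2 (g = -2 + 2² = -2 + 4 = 2)
-8*((3 + g) + 17) + 152 = -8*((3 + 2) + 17) + 152 = -8*(5 + 17) + 152 = -8*22 + 152 = -176 + 152 = -24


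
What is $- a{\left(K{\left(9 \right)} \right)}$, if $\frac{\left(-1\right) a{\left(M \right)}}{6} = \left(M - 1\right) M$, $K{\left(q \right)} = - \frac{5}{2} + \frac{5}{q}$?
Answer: $\frac{1855}{54} \approx 34.352$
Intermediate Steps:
$K{\left(q \right)} = - \frac{5}{2} + \frac{5}{q}$ ($K{\left(q \right)} = \left(-5\right) \frac{1}{2} + \frac{5}{q} = - \frac{5}{2} + \frac{5}{q}$)
$a{\left(M \right)} = - 6 M \left(-1 + M\right)$ ($a{\left(M \right)} = - 6 \left(M - 1\right) M = - 6 \left(-1 + M\right) M = - 6 M \left(-1 + M\right)$)
$- a{\left(K{\left(9 \right)} \right)} = - 6 \left(- \frac{5}{2} + \frac{5}{9}\right) \left(1 - \left(- \frac{5}{2} + \frac{5}{9}\right)\right) = - \frac{6 \left(-35\right) \left(1 - - \frac{35}{18}\right)}{18} = - \frac{6 \left(-35\right) \left(1 + \frac{35}{18}\right)}{18} = - \frac{6 \left(-35\right) 53}{18 \cdot 18} = \left(-1\right) \left(- \frac{1855}{54}\right) = \frac{1855}{54}$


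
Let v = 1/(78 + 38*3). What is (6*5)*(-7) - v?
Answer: -40321/192 ≈ -210.01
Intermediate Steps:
v = 1/192 (v = 1/(78 + 114) = 1/192 ≈ 0.0052083)
(6*5)*(-7) - v = (6*5)*(-7) - 1*1/192 = 30*(-7) - 1/192 = -210 - 1/192 = -40321/192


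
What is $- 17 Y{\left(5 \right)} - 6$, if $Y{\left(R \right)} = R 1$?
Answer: $-91$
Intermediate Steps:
$Y{\left(R \right)} = R$
$- 17 Y{\left(5 \right)} - 6 = \left(-17\right) 5 - 6 = -85 - 6 = -91$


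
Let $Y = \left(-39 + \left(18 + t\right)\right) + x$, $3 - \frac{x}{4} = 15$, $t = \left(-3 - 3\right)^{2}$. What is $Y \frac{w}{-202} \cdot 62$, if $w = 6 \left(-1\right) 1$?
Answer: $- \frac{6138}{101} \approx -60.772$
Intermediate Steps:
$t = 36$ ($t = \left(-6\right)^{2} = 36$)
$x = -48$ ($x = 12 - 60 = -48$)
$w = -6$ ($w = \left(-6\right) 1 = -6$)
$Y = -33$ ($Y = \left(-39 + \left(18 + 36\right)\right) - 48 = \left(-39 + 54\right) - 48 = 15 - 48 = -33$)
$Y \frac{w}{-202} \cdot 62 = - 33 \left(- \frac{6}{-202}\right) 62 = - 33 \left(\left(-6\right) \left(- \frac{1}{202}\right)\right) 62 = \left(-33\right) \frac{3}{101} \cdot 62 = \left(- \frac{99}{101}\right) 62 = - \frac{6138}{101}$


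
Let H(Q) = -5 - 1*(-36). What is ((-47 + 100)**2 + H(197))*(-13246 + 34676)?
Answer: 60861200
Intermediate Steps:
H(Q) = 31 (H(Q) = -5 + 36 = 31)
((-47 + 100)**2 + H(197))*(-13246 + 34676) = ((-47 + 100)**2 + 31)*(-13246 + 34676) = (53**2 + 31)*21430 = (2809 + 31)*21430 = 2840*21430 = 60861200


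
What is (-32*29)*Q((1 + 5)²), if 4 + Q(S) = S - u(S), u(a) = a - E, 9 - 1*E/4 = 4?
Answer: -14848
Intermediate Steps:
E = 20 (E = 36 - 4*4 = 36 - 16 = 20)
u(a) = -20 + a (u(a) = a - 1*20 = a - 20 = -20 + a)
Q(S) = 16 (Q(S) = -4 + (S - (-20 + S)) = -4 + (S + (20 - S)) = -4 + 20 = 16)
(-32*29)*Q((1 + 5)²) = -32*29*16 = -928*16 = -14848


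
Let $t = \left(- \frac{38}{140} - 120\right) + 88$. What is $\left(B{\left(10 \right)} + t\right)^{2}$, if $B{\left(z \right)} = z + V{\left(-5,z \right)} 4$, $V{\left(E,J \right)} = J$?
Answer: $\frac{1540081}{4900} \approx 314.3$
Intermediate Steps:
$t = - \frac{2259}{70}$ ($t = \left(\left(-38\right) \frac{1}{140} - 120\right) + 88 = \left(- \frac{19}{70} - 120\right) + 88 = - \frac{8419}{70} + 88 = - \frac{2259}{70} \approx -32.271$)
$B{\left(z \right)} = 5 z$ ($B{\left(z \right)} = z + z 4 = z + 4 z = 5 z$)
$\left(B{\left(10 \right)} + t\right)^{2} = \left(5 \cdot 10 - \frac{2259}{70}\right)^{2} = \left(50 - \frac{2259}{70}\right)^{2} = \left(\frac{1241}{70}\right)^{2} = \frac{1540081}{4900}$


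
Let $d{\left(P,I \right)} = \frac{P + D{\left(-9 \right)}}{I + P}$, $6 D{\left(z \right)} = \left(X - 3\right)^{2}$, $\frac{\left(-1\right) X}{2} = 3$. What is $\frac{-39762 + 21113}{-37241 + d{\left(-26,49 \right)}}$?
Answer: $\frac{857854}{1713111} \approx 0.50076$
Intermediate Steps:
$X = -6$ ($X = \left(-2\right) 3 = -6$)
$D{\left(z \right)} = \frac{27}{2}$ ($D{\left(z \right)} = \frac{\left(-6 - 3\right)^{2}}{6} = \frac{\left(-9\right)^{2}}{6} = \frac{1}{6} \cdot 81 = \frac{27}{2}$)
$d{\left(P,I \right)} = \frac{\frac{27}{2} + P}{I + P}$ ($d{\left(P,I \right)} = \frac{P + \frac{27}{2}}{I + P} = \frac{\frac{27}{2} + P}{I + P}$)
$\frac{-39762 + 21113}{-37241 + d{\left(-26,49 \right)}} = \frac{-39762 + 21113}{-37241 + \frac{\frac{27}{2} - 26}{49 - 26}} = - \frac{18649}{-37241 + \frac{1}{23} \left(- \frac{25}{2}\right)} = - \frac{18649}{-37241 - \frac{25}{46}} = - \frac{18649}{- \frac{1713111}{46}} = \left(-18649\right) \left(- \frac{46}{1713111}\right) = \frac{857854}{1713111}$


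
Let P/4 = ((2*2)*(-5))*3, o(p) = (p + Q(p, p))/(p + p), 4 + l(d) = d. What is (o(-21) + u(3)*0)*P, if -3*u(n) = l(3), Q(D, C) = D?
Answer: -240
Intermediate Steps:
l(d) = -4 + d
u(n) = 1/3 (u(n) = -(-4 + 3)/3 = -1/3*(-1) = 1/3)
o(p) = 1 (o(p) = (p + p)/(p + p) = (2*p)/((2*p)) = (2*p)*(1/(2*p)) = 1)
P = -240 (P = 4*(((2*2)*(-5))*3) = 4*((4*(-5))*3) = 4*(-20*3) = 4*(-60) = -240)
(o(-21) + u(3)*0)*P = (1 + (1/3)*0)*(-240) = (1 + 0)*(-240) = 1*(-240) = -240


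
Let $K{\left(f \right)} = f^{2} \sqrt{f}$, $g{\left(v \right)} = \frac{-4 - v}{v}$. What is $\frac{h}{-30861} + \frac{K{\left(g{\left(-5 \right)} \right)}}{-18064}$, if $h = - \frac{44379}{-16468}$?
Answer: $- \frac{4931}{56468772} - \frac{i \sqrt{5}}{2258000} \approx -8.7323 \cdot 10^{-5} - 9.9029 \cdot 10^{-7} i$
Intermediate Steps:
$h = \frac{44379}{16468}$ ($h = \left(-44379\right) \left(- \frac{1}{16468}\right) = \frac{44379}{16468} \approx 2.6949$)
$g{\left(v \right)} = \frac{-4 - v}{v}$
$K{\left(f \right)} = f^{\frac{5}{2}}$
$\frac{h}{-30861} + \frac{K{\left(g{\left(-5 \right)} \right)}}{-18064} = \frac{44379}{16468 \left(-30861\right)} + \frac{\left(\frac{-4 - -5}{-5}\right)^{\frac{5}{2}}}{-18064} = \frac{44379}{16468} \left(- \frac{1}{30861}\right) + \left(- \frac{-4 + 5}{5}\right)^{\frac{5}{2}} \left(- \frac{1}{18064}\right) = - \frac{4931}{56468772} + \left(\left(- \frac{1}{5}\right) 1\right)^{\frac{5}{2}} \left(- \frac{1}{18064}\right) = - \frac{4931}{56468772} + \left(- \frac{1}{5}\right)^{\frac{5}{2}} \left(- \frac{1}{18064}\right) = - \frac{4931}{56468772} + \frac{i \sqrt{5}}{125} \left(- \frac{1}{18064}\right) = - \frac{4931}{56468772} - \frac{i \sqrt{5}}{2258000}$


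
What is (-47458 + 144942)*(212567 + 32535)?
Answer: 23893523368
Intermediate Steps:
(-47458 + 144942)*(212567 + 32535) = 97484*245102 = 23893523368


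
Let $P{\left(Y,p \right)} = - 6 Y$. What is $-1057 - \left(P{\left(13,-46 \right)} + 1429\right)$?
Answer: $-2408$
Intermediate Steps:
$-1057 - \left(P{\left(13,-46 \right)} + 1429\right) = -1057 - \left(\left(-6\right) 13 + 1429\right) = -1057 - \left(-78 + 1429\right) = -1057 - 1351 = -2408$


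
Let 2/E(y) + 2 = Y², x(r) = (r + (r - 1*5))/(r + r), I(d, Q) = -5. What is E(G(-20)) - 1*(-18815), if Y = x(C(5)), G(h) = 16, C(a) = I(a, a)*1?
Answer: 18823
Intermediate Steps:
C(a) = -5 (C(a) = -5*1 = -5)
x(r) = (-5 + 2*r)/(2*r) (x(r) = (r + (r - 5))/((2*r)) = (r + (-5 + r))*(1/(2*r)) = (-5 + 2*r)*(1/(2*r)) = (-5 + 2*r)/(2*r))
Y = 3/2 (Y = (-5/2 - 5)/(-5) = -⅕*(-15/2) = 3/2 ≈ 1.5000)
E(y) = 8 (E(y) = 2/(-2 + (3/2)²) = 2/(-2 + 9/4) = 2/(¼) = 2*4 = 8)
E(G(-20)) - 1*(-18815) = 8 - 1*(-18815) = 8 + 18815 = 18823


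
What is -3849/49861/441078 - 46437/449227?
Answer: -340423879413923/3293221766302622 ≈ -0.10337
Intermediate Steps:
-3849/49861/441078 - 46437/449227 = -3849*1/49861*(1/441078) - 46437*1/449227 = -3849/49861*1/441078 - 46437/449227 = -1283/7330863386 - 46437/449227 = -340423879413923/3293221766302622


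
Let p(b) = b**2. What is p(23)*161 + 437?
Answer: 85606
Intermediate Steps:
p(23)*161 + 437 = 23**2*161 + 437 = 529*161 + 437 = 85169 + 437 = 85606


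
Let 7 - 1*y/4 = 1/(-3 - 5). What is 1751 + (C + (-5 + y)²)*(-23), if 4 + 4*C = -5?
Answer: -10899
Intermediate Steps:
C = -9/4 (C = -1 + (¼)*(-5) = -1 - 5/4 = -9/4 ≈ -2.2500)
y = 57/2 (y = 28 - 4/(-3 - 5) = 28 - 4/(-8) = 28 - 4*(-⅛) = 28 + ½ = 57/2 ≈ 28.500)
1751 + (C + (-5 + y)²)*(-23) = 1751 + (-9/4 + (-5 + 57/2)²)*(-23) = 1751 + (-9/4 + (47/2)²)*(-23) = 1751 + (-9/4 + 2209/4)*(-23) = 1751 + 550*(-23) = 1751 - 12650 = -10899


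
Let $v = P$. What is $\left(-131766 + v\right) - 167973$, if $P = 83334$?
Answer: $-216405$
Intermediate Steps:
$v = 83334$
$\left(-131766 + v\right) - 167973 = \left(-131766 + 83334\right) - 167973 = -48432 - 167973 = -216405$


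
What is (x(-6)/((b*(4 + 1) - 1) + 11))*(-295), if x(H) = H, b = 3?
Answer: 354/5 ≈ 70.800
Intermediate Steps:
(x(-6)/((b*(4 + 1) - 1) + 11))*(-295) = -6/((3*(4 + 1) - 1) + 11)*(-295) = -6/((3*5 - 1) + 11)*(-295) = -6/((15 - 1) + 11)*(-295) = -6/(14 + 11)*(-295) = -6/25*(-295) = 354/5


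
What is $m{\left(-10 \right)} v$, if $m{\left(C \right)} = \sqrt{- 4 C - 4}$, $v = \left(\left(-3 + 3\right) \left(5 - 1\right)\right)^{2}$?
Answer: $0$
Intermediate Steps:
$v = 0$ ($v = \left(0 \cdot 4\right)^{2} = 0^{2} = 0$)
$m{\left(C \right)} = \sqrt{-4 - 4 C}$ ($m{\left(C \right)} = \sqrt{- 4 C - 4} = \sqrt{-4 - 4 C}$)
$m{\left(-10 \right)} v = 2 \sqrt{-1 - -10} \cdot 0 = 2 \sqrt{-1 + 10} \cdot 0 = 2 \sqrt{9} \cdot 0 = 2 \cdot 3 \cdot 0 = 6 \cdot 0 = 0$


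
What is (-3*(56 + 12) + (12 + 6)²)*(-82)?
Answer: -9840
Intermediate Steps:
(-3*(56 + 12) + (12 + 6)²)*(-82) = (-3*68 + 18²)*(-82) = (-204 + 324)*(-82) = 120*(-82) = -9840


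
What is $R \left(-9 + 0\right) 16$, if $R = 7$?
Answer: $-1008$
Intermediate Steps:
$R \left(-9 + 0\right) 16 = 7 \left(-9 + 0\right) 16 = 7 \left(-9\right) 16 = \left(-63\right) 16 = -1008$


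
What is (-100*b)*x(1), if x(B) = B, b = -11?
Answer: 1100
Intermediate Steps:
(-100*b)*x(1) = -100*(-11)*1 = 1100*1 = 1100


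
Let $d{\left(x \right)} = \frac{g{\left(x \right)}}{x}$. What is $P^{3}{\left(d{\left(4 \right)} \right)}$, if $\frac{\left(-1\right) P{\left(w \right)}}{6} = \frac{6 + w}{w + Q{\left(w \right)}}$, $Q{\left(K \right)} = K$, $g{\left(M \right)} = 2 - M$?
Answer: $35937$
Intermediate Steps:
$d{\left(x \right)} = \frac{2 - x}{x}$
$P{\left(w \right)} = - \frac{3 \left(6 + w\right)}{w}$ ($P{\left(w \right)} = - 6 \frac{6 + w}{w + w} = - 6 \frac{6 + w}{2 w} = - \frac{3 \left(6 + w\right)}{w}$)
$P^{3}{\left(d{\left(4 \right)} \right)} = \left(-3 - \frac{18}{\frac{1}{4} \left(2 - 4\right)}\right)^{3} = \left(-3 - \frac{18}{\frac{1}{4} \left(-2\right)}\right)^{3} = \left(-3 - \frac{18}{- \frac{1}{2}}\right)^{3} = \left(-3 - -36\right)^{3} = \left(-3 + 36\right)^{3} = 33^{3} = 35937$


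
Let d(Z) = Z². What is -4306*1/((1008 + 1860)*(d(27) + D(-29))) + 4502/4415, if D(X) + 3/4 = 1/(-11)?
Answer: 103210656536/101421216645 ≈ 1.0176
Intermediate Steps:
D(X) = -37/44 (D(X) = -¾ + 1/(-11) = -¾ - 1/11 = -37/44)
-4306*1/((1008 + 1860)*(d(27) + D(-29))) + 4502/4415 = -4306*1/((1008 + 1860)*(27² - 37/44)) + 4502/4415 = -4306*1/(2868*(729 - 37/44)) + 4502*(1/4415) = -4306/(2868*(32039/44)) + 4502/4415 = -4306/22971963/11 + 4502/4415 = -4306*11/22971963 + 4502/4415 = -47366/22971963 + 4502/4415 = 103210656536/101421216645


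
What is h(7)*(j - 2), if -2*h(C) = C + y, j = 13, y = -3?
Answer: -22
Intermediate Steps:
h(C) = 3/2 - C/2 (h(C) = -(C - 3)/2 = -(-3 + C)/2 = 3/2 - C/2)
h(7)*(j - 2) = (3/2 - ½*7)*(13 - 2) = (3/2 - 7/2)*11 = -2*11 = -22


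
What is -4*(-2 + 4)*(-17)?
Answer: 136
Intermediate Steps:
-4*(-2 + 4)*(-17) = -4*2*(-17) = -8*(-17) = 136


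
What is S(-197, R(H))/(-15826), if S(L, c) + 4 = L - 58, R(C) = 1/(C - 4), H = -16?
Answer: 259/15826 ≈ 0.016365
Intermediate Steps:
R(C) = 1/(-4 + C)
S(L, c) = -62 + L (S(L, c) = -4 + (L - 58) = -4 + (-58 + L) = -62 + L)
S(-197, R(H))/(-15826) = (-62 - 197)/(-15826) = -259*(-1/15826) = 259/15826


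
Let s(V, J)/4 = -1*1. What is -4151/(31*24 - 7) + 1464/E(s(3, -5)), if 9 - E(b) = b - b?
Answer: 347203/2211 ≈ 157.03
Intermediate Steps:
s(V, J) = -4 (s(V, J) = 4*(-1*1) = 4*(-1) = -4)
E(b) = 9 (E(b) = 9 - (b - b) = 9 - 1*0 = 9 + 0 = 9)
-4151/(31*24 - 7) + 1464/E(s(3, -5)) = -4151/(31*24 - 7) + 1464/9 = -4151/(744 - 7) + 1464*(⅑) = -4151/737 + 488/3 = 347203/2211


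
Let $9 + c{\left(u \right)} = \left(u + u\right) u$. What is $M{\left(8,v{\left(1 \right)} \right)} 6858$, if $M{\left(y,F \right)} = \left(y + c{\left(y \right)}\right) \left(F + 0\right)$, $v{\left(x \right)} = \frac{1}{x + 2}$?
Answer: $290322$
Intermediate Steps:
$v{\left(x \right)} = \frac{1}{2 + x}$
$c{\left(u \right)} = -9 + 2 u^{2}$ ($c{\left(u \right)} = -9 + \left(u + u\right) u = -9 + 2 u u = -9 + 2 u^{2}$)
$M{\left(y,F \right)} = F \left(-9 + y + 2 y^{2}\right)$ ($M{\left(y,F \right)} = \left(y + \left(-9 + 2 y^{2}\right)\right) \left(F + 0\right) = \left(-9 + y + 2 y^{2}\right) F = F \left(-9 + y + 2 y^{2}\right)$)
$M{\left(8,v{\left(1 \right)} \right)} 6858 = \frac{-9 + 8 + 2 \cdot 8^{2}}{2 + 1} \cdot 6858 = \frac{-9 + 8 + 2 \cdot 64}{3} \cdot 6858 = \frac{-9 + 8 + 128}{3} \cdot 6858 = \frac{1}{3} \cdot 127 \cdot 6858 = \frac{127}{3} \cdot 6858 = 290322$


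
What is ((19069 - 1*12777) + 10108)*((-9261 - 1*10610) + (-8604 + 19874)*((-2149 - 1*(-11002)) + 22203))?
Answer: 5739692483600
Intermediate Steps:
((19069 - 1*12777) + 10108)*((-9261 - 1*10610) + (-8604 + 19874)*((-2149 - 1*(-11002)) + 22203)) = ((19069 - 12777) + 10108)*((-9261 - 10610) + 11270*((-2149 + 11002) + 22203)) = (6292 + 10108)*(-19871 + 11270*(8853 + 22203)) = 16400*(-19871 + 11270*31056) = 16400*(-19871 + 350001120) = 16400*349981249 = 5739692483600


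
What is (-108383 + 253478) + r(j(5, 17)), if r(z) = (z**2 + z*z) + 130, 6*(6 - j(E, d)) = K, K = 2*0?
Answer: 145297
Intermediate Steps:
K = 0
j(E, d) = 6 (j(E, d) = 6 - 1/6*0 = 6 + 0 = 6)
r(z) = 130 + 2*z**2 (r(z) = (z**2 + z**2) + 130 = 2*z**2 + 130 = 130 + 2*z**2)
(-108383 + 253478) + r(j(5, 17)) = (-108383 + 253478) + (130 + 2*6**2) = 145095 + (130 + 2*36) = 145095 + (130 + 72) = 145095 + 202 = 145297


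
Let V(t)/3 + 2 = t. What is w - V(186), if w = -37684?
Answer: -38236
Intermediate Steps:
V(t) = -6 + 3*t
w - V(186) = -37684 - (-6 + 3*186) = -37684 - (-6 + 558) = -37684 - 1*552 = -37684 - 552 = -38236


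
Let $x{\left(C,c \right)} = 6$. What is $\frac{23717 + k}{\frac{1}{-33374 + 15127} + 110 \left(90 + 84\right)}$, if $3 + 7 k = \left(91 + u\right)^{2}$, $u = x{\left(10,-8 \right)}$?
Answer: $\frac{3200979975}{2444733053} \approx 1.3093$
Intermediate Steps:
$u = 6$
$k = \frac{9406}{7}$ ($k = - \frac{3}{7} + \frac{\left(91 + 6\right)^{2}}{7} = - \frac{3}{7} + \frac{97^{2}}{7} = - \frac{3}{7} + \frac{1}{7} \cdot 9409 = - \frac{3}{7} + \frac{9409}{7} = \frac{9406}{7} \approx 1343.7$)
$\frac{23717 + k}{\frac{1}{-33374 + 15127} + 110 \left(90 + 84\right)} = \frac{23717 + \frac{9406}{7}}{\frac{1}{-33374 + 15127} + 110 \left(90 + 84\right)} = \frac{175425}{7 \left(\frac{1}{-18247} + 110 \cdot 174\right)} = \frac{175425}{7 \left(- \frac{1}{18247} + 19140\right)} = \frac{175425}{7 \cdot \frac{349247579}{18247}} = \frac{175425}{7} \cdot \frac{18247}{349247579} = \frac{3200979975}{2444733053}$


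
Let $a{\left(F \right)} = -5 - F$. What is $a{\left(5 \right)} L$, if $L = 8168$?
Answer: $-81680$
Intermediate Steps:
$a{\left(5 \right)} L = \left(-5 - 5\right) 8168 = \left(-10\right) 8168 = -81680$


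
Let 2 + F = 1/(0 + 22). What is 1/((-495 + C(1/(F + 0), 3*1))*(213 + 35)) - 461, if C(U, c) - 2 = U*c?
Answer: -2431184963/5273720 ≈ -461.00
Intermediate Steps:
F = -43/22 (F = -2 + 1/(0 + 22) = -2 + 1/22 = -43/22 ≈ -1.9545)
C(U, c) = 2 + U*c
1/((-495 + C(1/(F + 0), 3*1))*(213 + 35)) - 461 = 1/((-495 + (2 + (3*1)/(-43/22 + 0)))*(213 + 35)) - 461 = 1/(-495 + (2 + 3/(-43/22))*248) - 461 = (1/248)/(-495 + (2 - 22/43*3)) - 461 = (1/248)/(-495 + (2 - 66/43)) - 461 = (1/248)/(-495 + 20/43) - 461 = (1/248)/(-21265/43) - 461 = -43/21265*1/248 - 461 = -43/5273720 - 461 = -2431184963/5273720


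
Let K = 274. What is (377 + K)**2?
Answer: 423801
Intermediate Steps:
(377 + K)**2 = (377 + 274)**2 = 651**2 = 423801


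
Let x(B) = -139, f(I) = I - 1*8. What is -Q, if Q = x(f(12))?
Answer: 139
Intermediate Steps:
f(I) = -8 + I (f(I) = I - 8 = -8 + I)
Q = -139
-Q = -1*(-139) = 139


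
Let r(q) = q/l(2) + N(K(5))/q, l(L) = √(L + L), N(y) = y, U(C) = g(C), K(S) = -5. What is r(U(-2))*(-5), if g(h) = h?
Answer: -15/2 ≈ -7.5000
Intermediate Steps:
U(C) = C
l(L) = √2*√L (l(L) = √(2*L) = √2*√L)
r(q) = q/2 - 5/q (r(q) = q/((√2*√2)) - 5/q = q/2 - 5/q)
r(U(-2))*(-5) = ((½)*(-2) - 5/(-2))*(-5) = (-1 - 5*(-½))*(-5) = (-1 + 5/2)*(-5) = (3/2)*(-5) = -15/2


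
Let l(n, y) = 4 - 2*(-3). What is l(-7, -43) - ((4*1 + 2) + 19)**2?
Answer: -615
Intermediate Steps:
l(n, y) = 10 (l(n, y) = 4 + 6 = 10)
l(-7, -43) - ((4*1 + 2) + 19)**2 = 10 - ((4*1 + 2) + 19)**2 = 10 - ((4 + 2) + 19)**2 = 10 - (6 + 19)**2 = 10 - 1*25**2 = 10 - 1*625 = 10 - 625 = -615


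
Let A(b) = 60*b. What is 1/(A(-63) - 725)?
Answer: -1/4505 ≈ -0.00022198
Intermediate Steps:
1/(A(-63) - 725) = 1/(60*(-63) - 725) = 1/(-3780 - 725) = 1/(-4505) = -1/4505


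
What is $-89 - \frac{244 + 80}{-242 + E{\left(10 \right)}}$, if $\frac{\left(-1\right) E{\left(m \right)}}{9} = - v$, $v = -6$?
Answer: $- \frac{6505}{74} \approx -87.905$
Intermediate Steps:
$E{\left(m \right)} = -54$ ($E{\left(m \right)} = - 9 \left(\left(-1\right) \left(-6\right)\right) = \left(-9\right) 6 = -54$)
$-89 - \frac{244 + 80}{-242 + E{\left(10 \right)}} = -89 - \frac{244 + 80}{-242 - 54} = -89 - \frac{324}{-296} = -89 - 324 \left(- \frac{1}{296}\right) = -89 - - \frac{81}{74} = -89 + \frac{81}{74} = - \frac{6505}{74}$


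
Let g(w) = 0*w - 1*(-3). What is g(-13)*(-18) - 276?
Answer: -330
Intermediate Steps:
g(w) = 3 (g(w) = 0 + 3 = 3)
g(-13)*(-18) - 276 = 3*(-18) - 276 = -54 - 276 = -330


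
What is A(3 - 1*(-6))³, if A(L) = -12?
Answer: -1728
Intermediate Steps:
A(3 - 1*(-6))³ = (-12)³ = -1728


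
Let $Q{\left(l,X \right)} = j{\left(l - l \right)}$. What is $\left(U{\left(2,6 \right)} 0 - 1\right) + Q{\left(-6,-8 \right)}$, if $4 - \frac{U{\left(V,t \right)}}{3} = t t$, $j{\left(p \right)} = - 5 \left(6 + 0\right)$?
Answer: $-31$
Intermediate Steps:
$j{\left(p \right)} = -30$ ($j{\left(p \right)} = \left(-5\right) 6 = -30$)
$U{\left(V,t \right)} = 12 - 3 t^{2}$ ($U{\left(V,t \right)} = 12 - 3 t t = 12 - 3 t^{2}$)
$Q{\left(l,X \right)} = -30$
$\left(U{\left(2,6 \right)} 0 - 1\right) + Q{\left(-6,-8 \right)} = \left(\left(12 - 3 \cdot 6^{2}\right) 0 - 1\right) - 30 = \left(\left(12 - 108\right) 0 - 1\right) - 30 = \left(\left(-96\right) 0 - 1\right) - 30 = \left(0 - 1\right) - 30 = -1 - 30 = -31$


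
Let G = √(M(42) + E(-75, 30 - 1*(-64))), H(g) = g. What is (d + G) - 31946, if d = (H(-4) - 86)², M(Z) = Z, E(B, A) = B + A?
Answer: -23846 + √61 ≈ -23838.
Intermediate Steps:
E(B, A) = A + B
G = √61 (G = √(42 + ((30 - 1*(-64)) - 75)) = √(42 + ((30 + 64) - 75)) = √(42 + (94 - 75)) = √(42 + 19) = √61 ≈ 7.8102)
d = 8100 (d = (-4 - 86)² = (-90)² = 8100)
(d + G) - 31946 = (8100 + √61) - 31946 = -23846 + √61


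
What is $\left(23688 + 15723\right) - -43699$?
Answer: $83110$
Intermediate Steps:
$\left(23688 + 15723\right) - -43699 = 39411 + 43699 = 83110$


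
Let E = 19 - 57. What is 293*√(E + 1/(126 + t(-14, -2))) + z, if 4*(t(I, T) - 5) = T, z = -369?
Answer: -369 + 586*I*√71891/87 ≈ -369.0 + 1806.0*I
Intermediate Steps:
E = -38
t(I, T) = 5 + T/4
293*√(E + 1/(126 + t(-14, -2))) + z = 293*√(-38 + 1/(126 + (5 + (¼)*(-2)))) - 369 = 293*√(-38 + 1/(126 + (5 - ½))) - 369 = 293*√(-38 + 1/(126 + 9/2)) - 369 = 293*√(-38 + 1/(261/2)) - 369 = 293*√(-38 + 2/261) - 369 = 293*√(-9916/261) - 369 = 293*(2*I*√71891/87) - 369 = 586*I*√71891/87 - 369 = -369 + 586*I*√71891/87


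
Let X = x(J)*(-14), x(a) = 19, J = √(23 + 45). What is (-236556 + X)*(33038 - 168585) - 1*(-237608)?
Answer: 32100749242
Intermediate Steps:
J = 2*√17 (J = √68 = 2*√17 ≈ 8.2462)
X = -266 (X = 19*(-14) = -266)
(-236556 + X)*(33038 - 168585) - 1*(-237608) = (-236556 - 266)*(33038 - 168585) - 1*(-237608) = -236822*(-135547) + 237608 = 32100511634 + 237608 = 32100749242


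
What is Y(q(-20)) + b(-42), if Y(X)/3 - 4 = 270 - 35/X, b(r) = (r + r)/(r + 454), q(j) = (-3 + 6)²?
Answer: 250330/309 ≈ 810.13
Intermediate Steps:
q(j) = 9 (q(j) = 3² = 9)
b(r) = 2*r/(454 + r) (b(r) = (2*r)/(454 + r) = 2*r/(454 + r))
Y(X) = 822 - 105/X (Y(X) = 12 + 3*(270 - 35/X) = 12 + (810 - 105/X) = 822 - 105/X)
Y(q(-20)) + b(-42) = (822 - 105/9) + 2*(-42)/(454 - 42) = (822 - 105*⅑) + 2*(-42)/412 = (822 - 35/3) + 2*(-42)*(1/412) = 2431/3 - 21/103 = 250330/309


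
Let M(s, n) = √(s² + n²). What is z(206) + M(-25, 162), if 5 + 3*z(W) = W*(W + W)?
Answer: 28289 + √26869 ≈ 28453.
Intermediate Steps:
z(W) = -5/3 + 2*W²/3 (z(W) = -5/3 + (W*(W + W))/3 = -5/3 + (W*(2*W))/3 = -5/3 + (2*W²)/3 = -5/3 + 2*W²/3)
M(s, n) = √(n² + s²)
z(206) + M(-25, 162) = (-5/3 + (⅔)*206²) + √(162² + (-25)²) = (-5/3 + (⅔)*42436) + √(26244 + 625) = (-5/3 + 84872/3) + √26869 = 28289 + √26869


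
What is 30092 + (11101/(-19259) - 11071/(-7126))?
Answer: 4129949176991/137239634 ≈ 30093.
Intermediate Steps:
30092 + (11101/(-19259) - 11071/(-7126)) = 30092 + (11101*(-1/19259) - 11071*(-1/7126)) = 30092 + (-11101/19259 + 11071/7126) = 30092 + 134110663/137239634 = 4129949176991/137239634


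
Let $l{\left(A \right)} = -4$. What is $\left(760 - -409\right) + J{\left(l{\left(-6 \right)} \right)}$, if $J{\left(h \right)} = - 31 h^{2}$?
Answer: $673$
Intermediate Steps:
$\left(760 - -409\right) + J{\left(l{\left(-6 \right)} \right)} = \left(760 - -409\right) - 31 \left(-4\right)^{2} = \left(760 + 409\right) - 496 = 1169 - 496 = 673$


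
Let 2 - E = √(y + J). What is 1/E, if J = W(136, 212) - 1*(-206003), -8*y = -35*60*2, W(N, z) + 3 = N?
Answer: -2/206657 - √206661/206657 ≈ -0.0022095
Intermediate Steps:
W(N, z) = -3 + N
y = 525 (y = -(-35*60)*2/8 = -(-525)*2/2 = -⅛*(-4200) = 525)
J = 206136 (J = (-3 + 136) - 1*(-206003) = 133 + 206003 = 206136)
E = 2 - √206661 (E = 2 - √(525 + 206136) = 2 - √206661 ≈ -452.60)
1/E = 1/(2 - √206661)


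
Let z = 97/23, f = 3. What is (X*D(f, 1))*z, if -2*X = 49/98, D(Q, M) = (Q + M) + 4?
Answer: -194/23 ≈ -8.4348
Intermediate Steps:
D(Q, M) = 4 + M + Q (D(Q, M) = (M + Q) + 4 = 4 + M + Q)
X = -¼ (X = -49/(2*98) = -½*½ = -¼ ≈ -0.25000)
z = 97/23 (z = 97*(1/23) = 97/23 ≈ 4.2174)
(X*D(f, 1))*z = -(4 + 1 + 3)/4*(97/23) = -¼*8*(97/23) = -2*97/23 = -194/23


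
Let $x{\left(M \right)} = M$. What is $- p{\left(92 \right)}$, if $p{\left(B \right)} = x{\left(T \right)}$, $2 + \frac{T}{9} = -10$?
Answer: $108$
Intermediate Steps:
$T = -108$ ($T = -18 + 9 \left(-10\right) = -18 - 90 = -108$)
$p{\left(B \right)} = -108$
$- p{\left(92 \right)} = \left(-1\right) \left(-108\right) = 108$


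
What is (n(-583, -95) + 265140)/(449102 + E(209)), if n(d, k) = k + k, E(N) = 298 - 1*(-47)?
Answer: 264950/449447 ≈ 0.58950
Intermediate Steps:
E(N) = 345 (E(N) = 298 + 47 = 345)
n(d, k) = 2*k
(n(-583, -95) + 265140)/(449102 + E(209)) = (2*(-95) + 265140)/(449102 + 345) = (-190 + 265140)/449447 = 264950*(1/449447) = 264950/449447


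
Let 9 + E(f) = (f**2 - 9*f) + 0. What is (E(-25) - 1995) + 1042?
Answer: -112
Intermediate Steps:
E(f) = -9 + f**2 - 9*f (E(f) = -9 + ((f**2 - 9*f) + 0) = -9 + (f**2 - 9*f) = -9 + f**2 - 9*f)
(E(-25) - 1995) + 1042 = ((-9 + (-25)**2 - 9*(-25)) - 1995) + 1042 = ((-9 + 625 + 225) - 1995) + 1042 = (841 - 1995) + 1042 = -1154 + 1042 = -112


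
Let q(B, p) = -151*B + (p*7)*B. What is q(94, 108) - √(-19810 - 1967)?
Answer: 56870 - I*√21777 ≈ 56870.0 - 147.57*I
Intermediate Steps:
q(B, p) = -151*B + 7*B*p (q(B, p) = -151*B + (7*p)*B = -151*B + 7*B*p)
q(94, 108) - √(-19810 - 1967) = 94*(-151 + 7*108) - √(-19810 - 1967) = 94*(-151 + 756) - √(-21777) = 94*605 - I*√21777 = 56870 - I*√21777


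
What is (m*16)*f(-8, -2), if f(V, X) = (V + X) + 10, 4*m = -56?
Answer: 0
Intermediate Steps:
m = -14 (m = (¼)*(-56) = -14)
f(V, X) = 10 + V + X
(m*16)*f(-8, -2) = (-14*16)*(10 - 8 - 2) = -224*0 = 0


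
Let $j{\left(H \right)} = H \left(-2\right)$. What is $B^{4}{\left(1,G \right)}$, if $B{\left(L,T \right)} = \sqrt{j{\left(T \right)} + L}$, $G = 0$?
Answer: $1$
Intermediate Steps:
$j{\left(H \right)} = - 2 H$
$B{\left(L,T \right)} = \sqrt{L - 2 T}$ ($B{\left(L,T \right)} = \sqrt{- 2 T + L} = \sqrt{L - 2 T}$)
$B^{4}{\left(1,G \right)} = \left(\sqrt{1 - 0}\right)^{4} = \left(\sqrt{1 + 0}\right)^{4} = \left(\sqrt{1}\right)^{4} = 1^{4} = 1$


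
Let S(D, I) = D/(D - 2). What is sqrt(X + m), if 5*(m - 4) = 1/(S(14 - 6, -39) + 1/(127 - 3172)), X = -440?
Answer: I*sqrt(797870865)/1353 ≈ 20.877*I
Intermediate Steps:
S(D, I) = D/(-2 + D)
m = 5615/1353 (m = 4 + 1/(5*((14 - 6)/(-2 + (14 - 6)) + 1/(127 - 3172))) = 4 + 1/(5*(8/(-2 + 8) + 1/(-3045))) = 4 + 1/(5*(8/6 - 1/3045)) = 4 + 1/(5*(8*(1/6) - 1/3045)) = 4 + 1/(5*(4/3 - 1/3045)) = 4 + 1/(5*(1353/1015)) = 4 + (1/5)*(1015/1353) = 4 + 203/1353 = 5615/1353 ≈ 4.1500)
sqrt(X + m) = sqrt(-440 + 5615/1353) = sqrt(-589705/1353) = I*sqrt(797870865)/1353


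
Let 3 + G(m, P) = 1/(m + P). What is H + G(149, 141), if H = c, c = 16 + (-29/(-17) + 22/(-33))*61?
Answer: 1129891/14790 ≈ 76.396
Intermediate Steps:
G(m, P) = -3 + 1/(P + m) (G(m, P) = -3 + 1/(m + P) = -3 + 1/(P + m))
c = 4049/51 (c = 16 + (-29*(-1/17) + 22*(-1/33))*61 = 16 + (29/17 - ⅔)*61 = 16 + (53/51)*61 = 16 + 3233/51 = 4049/51 ≈ 79.392)
H = 4049/51 ≈ 79.392
H + G(149, 141) = 4049/51 + (1 - 3*141 - 3*149)/(141 + 149) = 4049/51 + (1 - 423 - 447)/290 = 4049/51 + (1/290)*(-869) = 4049/51 - 869/290 = 1129891/14790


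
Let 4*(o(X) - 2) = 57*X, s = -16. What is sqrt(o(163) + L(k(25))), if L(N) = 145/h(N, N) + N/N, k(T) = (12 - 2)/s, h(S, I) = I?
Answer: 5*sqrt(335)/2 ≈ 45.758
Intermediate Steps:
o(X) = 2 + 57*X/4 (o(X) = 2 + (57*X)/4 = 2 + 57*X/4)
k(T) = -5/8 (k(T) = (12 - 2)/(-16) = 10*(-1/16) = -5/8)
L(N) = 1 + 145/N (L(N) = 145/N + N/N = 145/N + 1 = 1 + 145/N)
sqrt(o(163) + L(k(25))) = sqrt((2 + (57/4)*163) + (145 - 5/8)/(-5/8)) = sqrt((2 + 9291/4) - 8/5*1155/8) = sqrt(9299/4 - 231) = sqrt(8375/4) = 5*sqrt(335)/2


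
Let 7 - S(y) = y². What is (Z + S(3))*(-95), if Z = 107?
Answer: -9975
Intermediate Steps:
S(y) = 7 - y²
(Z + S(3))*(-95) = (107 + (7 - 1*3²))*(-95) = (107 + (7 - 1*9))*(-95) = (107 + (7 - 9))*(-95) = (107 - 2)*(-95) = 105*(-95) = -9975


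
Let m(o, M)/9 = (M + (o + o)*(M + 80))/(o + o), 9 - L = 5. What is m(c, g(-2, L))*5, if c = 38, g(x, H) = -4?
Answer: 64935/19 ≈ 3417.6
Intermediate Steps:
L = 4 (L = 9 - 1*5 = 9 - 5 = 4)
m(o, M) = 9*(M + 2*o*(80 + M))/(2*o) (m(o, M) = 9*((M + (o + o)*(M + 80))/(o + o)) = 9*((M + (2*o)*(80 + M))/((2*o))) = 9*((M + 2*o*(80 + M))*(1/(2*o))) = 9*((M + 2*o*(80 + M))/(2*o)) = 9*(M + 2*o*(80 + M))/(2*o))
m(c, g(-2, L))*5 = (720 + 9*(-4) + (9/2)*(-4)/38)*5 = (720 - 36 + (9/2)*(-4)*(1/38))*5 = (720 - 36 - 9/19)*5 = (12987/19)*5 = 64935/19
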